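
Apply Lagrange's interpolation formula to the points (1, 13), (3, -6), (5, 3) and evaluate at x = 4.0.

Lagrange interpolation formula:
P(x) = Σ yᵢ × Lᵢ(x)
where Lᵢ(x) = Π_{j≠i} (x - xⱼ)/(xᵢ - xⱼ)

L_0(4.0) = (4.0 - 3)/(1 - 3) × (4.0 - 5)/(1 - 5) = -0.125000
L_1(4.0) = (4.0 - 1)/(3 - 1) × (4.0 - 5)/(3 - 5) = 0.750000
L_2(4.0) = (4.0 - 1)/(5 - 1) × (4.0 - 3)/(5 - 3) = 0.375000

P(4.0) = 13×L_0(4.0) + (-6)×L_1(4.0) + 3×L_2(4.0)
P(4.0) = -5.000000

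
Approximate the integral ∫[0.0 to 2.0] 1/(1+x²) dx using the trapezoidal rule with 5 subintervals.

f(x) = 1/(1+x²)
a = 0.0, b = 2.0, n = 5
h = (b - a)/n = 0.400000

Trapezoidal rule: (h/2)[f(x₀) + 2f(x₁) + 2f(x₂) + ... + f(xₙ)]

x_0 = 0.0000, f(x_0) = 1.000000, coefficient = 1
x_1 = 0.4000, f(x_1) = 0.862069, coefficient = 2
x_2 = 0.8000, f(x_2) = 0.609756, coefficient = 2
x_3 = 1.2000, f(x_3) = 0.409836, coefficient = 2
x_4 = 1.6000, f(x_4) = 0.280899, coefficient = 2
x_5 = 2.0000, f(x_5) = 0.200000, coefficient = 1

I ≈ (0.400000/2) × 5.525120 = 1.105024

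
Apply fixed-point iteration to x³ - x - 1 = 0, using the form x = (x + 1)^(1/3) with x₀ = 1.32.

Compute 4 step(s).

Equation: x³ - x - 1 = 0
Fixed-point form: x = (x + 1)^(1/3)
x₀ = 1.32

x_1 = g(1.320000) = 1.323821
x_2 = g(1.323821) = 1.324548
x_3 = g(1.324548) = 1.324686
x_4 = g(1.324686) = 1.324712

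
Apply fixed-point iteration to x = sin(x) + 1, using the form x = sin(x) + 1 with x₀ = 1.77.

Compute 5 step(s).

Equation: x = sin(x) + 1
Fixed-point form: x = sin(x) + 1
x₀ = 1.77

x_1 = g(1.770000) = 1.980224
x_2 = g(1.980224) = 1.917349
x_3 = g(1.917349) = 1.940549
x_4 = g(1.940549) = 1.932417
x_5 = g(1.932417) = 1.935325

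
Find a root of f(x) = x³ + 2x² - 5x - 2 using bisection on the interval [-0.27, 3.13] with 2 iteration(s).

f(x) = x³ + 2x² - 5x - 2
Initial interval: [-0.27, 3.13]

Iteration 1:
  c_1 = (-0.270000 + 3.130000)/2 = 1.430000
  f(c_1) = f(1.430000) = -2.135993
  f(a) × f(c) ≥ 0, new interval: [1.430000, 3.130000]
Iteration 2:
  c_2 = (1.430000 + 3.130000)/2 = 2.280000
  f(c_2) = f(2.280000) = 8.849152
  f(a) × f(c) < 0, new interval: [1.430000, 2.280000]

After 2 iteration(s), the approximation is c_2 = 2.280000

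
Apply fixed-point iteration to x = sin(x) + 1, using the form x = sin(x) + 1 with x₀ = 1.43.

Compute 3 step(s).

Equation: x = sin(x) + 1
Fixed-point form: x = sin(x) + 1
x₀ = 1.43

x_1 = g(1.430000) = 1.990105
x_2 = g(1.990105) = 1.913371
x_3 = g(1.913371) = 1.941893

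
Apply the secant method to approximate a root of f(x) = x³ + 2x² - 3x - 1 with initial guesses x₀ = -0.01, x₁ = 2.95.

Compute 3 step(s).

f(x) = x³ + 2x² - 3x - 1
x₀ = -0.01, x₁ = 2.95

Secant formula: x_{n+1} = x_n - f(x_n)(x_n - x_{n-1})/(f(x_n) - f(x_{n-1}))

Iteration 1:
  f(-0.010000) = -0.969801
  f(2.950000) = 33.227375
  x_2 = 2.950000 - 33.227375×(2.950000 - (-0.010000))/(33.227375 - (-0.969801))
       = 0.073943
Iteration 2:
  f(2.950000) = 33.227375
  f(0.073943) = -1.210489
  x_3 = 0.073943 - (-1.210489)×(0.073943 - 2.950000)/(-1.210489 - 33.227375)
       = 0.175036
Iteration 3:
  f(0.073943) = -1.210489
  f(0.175036) = -1.458471
  x_4 = 0.175036 - (-1.458471)×(0.175036 - 0.073943)/(-1.458471 - (-1.210489))
       = -0.419531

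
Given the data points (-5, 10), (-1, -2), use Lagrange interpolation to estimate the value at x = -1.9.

Lagrange interpolation formula:
P(x) = Σ yᵢ × Lᵢ(x)
where Lᵢ(x) = Π_{j≠i} (x - xⱼ)/(xᵢ - xⱼ)

L_0(-1.9) = (-1.9 - (-1))/(-5 - (-1)) = 0.225000
L_1(-1.9) = (-1.9 - (-5))/(-1 - (-5)) = 0.775000

P(-1.9) = 10×L_0(-1.9) + (-2)×L_1(-1.9)
P(-1.9) = 0.700000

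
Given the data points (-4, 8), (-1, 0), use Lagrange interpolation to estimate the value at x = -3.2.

Lagrange interpolation formula:
P(x) = Σ yᵢ × Lᵢ(x)
where Lᵢ(x) = Π_{j≠i} (x - xⱼ)/(xᵢ - xⱼ)

L_0(-3.2) = (-3.2 - (-1))/(-4 - (-1)) = 0.733333
L_1(-3.2) = (-3.2 - (-4))/(-1 - (-4)) = 0.266667

P(-3.2) = 8×L_0(-3.2) + 0×L_1(-3.2)
P(-3.2) = 5.866667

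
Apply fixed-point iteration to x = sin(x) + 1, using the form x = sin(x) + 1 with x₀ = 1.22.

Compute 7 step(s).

Equation: x = sin(x) + 1
Fixed-point form: x = sin(x) + 1
x₀ = 1.22

x_1 = g(1.220000) = 1.939099
x_2 = g(1.939099) = 1.932940
x_3 = g(1.932940) = 1.935140
x_4 = g(1.935140) = 1.934358
x_5 = g(1.934358) = 1.934636
x_6 = g(1.934636) = 1.934537
x_7 = g(1.934537) = 1.934572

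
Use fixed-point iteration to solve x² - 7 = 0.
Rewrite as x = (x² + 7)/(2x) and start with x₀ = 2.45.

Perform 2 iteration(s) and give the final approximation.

Equation: x² - 7 = 0
Fixed-point form: x = (x² + 7)/(2x)
x₀ = 2.45

x_1 = g(2.450000) = 2.653571
x_2 = g(2.653571) = 2.645763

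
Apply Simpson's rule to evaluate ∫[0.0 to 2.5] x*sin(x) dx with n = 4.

f(x) = x*sin(x)
a = 0.0, b = 2.5, n = 4
h = (b - a)/n = 0.625000

Simpson's rule: (h/3)[f(x₀) + 4f(x₁) + 2f(x₂) + ... + f(xₙ)]

x_0 = 0.0000, f(x_0) = 0.000000, coefficient = 1
x_1 = 0.6250, f(x_1) = 0.365686, coefficient = 4
x_2 = 1.2500, f(x_2) = 1.186231, coefficient = 2
x_3 = 1.8750, f(x_3) = 1.788911, coefficient = 4
x_4 = 2.5000, f(x_4) = 1.496180, coefficient = 1

I ≈ (0.625000/3) × 12.487028 = 2.601464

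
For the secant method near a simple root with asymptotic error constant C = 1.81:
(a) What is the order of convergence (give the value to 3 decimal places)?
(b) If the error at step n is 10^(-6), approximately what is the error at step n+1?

(a) Secant method has superlinear convergence with order φ = (1+√5)/2 ≈ 1.618.
    This means |e_{n+1}| ≈ C|e_n|^1.618.

(b) With |e_n| = 10^(-6) and C = 1.81:
    |e_{n+1}| ≈ 1.81 × (10^(-6))^1.618 = 1.81 × 10^(-9.71)

(a) ≈ 1.618 (golden ratio); (b) |e_{n+1}| ≈ 3.544e-10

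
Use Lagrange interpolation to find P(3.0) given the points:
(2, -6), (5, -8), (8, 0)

Lagrange interpolation formula:
P(x) = Σ yᵢ × Lᵢ(x)
where Lᵢ(x) = Π_{j≠i} (x - xⱼ)/(xᵢ - xⱼ)

L_0(3.0) = (3.0 - 5)/(2 - 5) × (3.0 - 8)/(2 - 8) = 0.555556
L_1(3.0) = (3.0 - 2)/(5 - 2) × (3.0 - 8)/(5 - 8) = 0.555556
L_2(3.0) = (3.0 - 2)/(8 - 2) × (3.0 - 5)/(8 - 5) = -0.111111

P(3.0) = (-6)×L_0(3.0) + (-8)×L_1(3.0) + 0×L_2(3.0)
P(3.0) = -7.777778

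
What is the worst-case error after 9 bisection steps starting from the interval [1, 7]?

Bisection error bound: |error| ≤ (b-a)/2^n
|error| ≤ (7 - 1)/2^9 = 6/2^9
|error| ≤ 0.0117187500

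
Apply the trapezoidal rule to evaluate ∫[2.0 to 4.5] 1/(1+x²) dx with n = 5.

f(x) = 1/(1+x²)
a = 2.0, b = 4.5, n = 5
h = (b - a)/n = 0.500000

Trapezoidal rule: (h/2)[f(x₀) + 2f(x₁) + 2f(x₂) + ... + f(xₙ)]

x_0 = 2.0000, f(x_0) = 0.200000, coefficient = 1
x_1 = 2.5000, f(x_1) = 0.137931, coefficient = 2
x_2 = 3.0000, f(x_2) = 0.100000, coefficient = 2
x_3 = 3.5000, f(x_3) = 0.075472, coefficient = 2
x_4 = 4.0000, f(x_4) = 0.058824, coefficient = 2
x_5 = 4.5000, f(x_5) = 0.047059, coefficient = 1

I ≈ (0.500000/2) × 0.991511 = 0.247878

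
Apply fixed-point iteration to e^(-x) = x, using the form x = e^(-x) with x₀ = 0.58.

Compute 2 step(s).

Equation: e^(-x) = x
Fixed-point form: x = e^(-x)
x₀ = 0.58

x_1 = g(0.580000) = 0.559898
x_2 = g(0.559898) = 0.571267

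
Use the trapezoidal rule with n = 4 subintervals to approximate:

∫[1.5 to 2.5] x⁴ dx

f(x) = x⁴
a = 1.5, b = 2.5, n = 4
h = (b - a)/n = 0.250000

Trapezoidal rule: (h/2)[f(x₀) + 2f(x₁) + 2f(x₂) + ... + f(xₙ)]

x_0 = 1.5000, f(x_0) = 5.062500, coefficient = 1
x_1 = 1.7500, f(x_1) = 9.378906, coefficient = 2
x_2 = 2.0000, f(x_2) = 16.000000, coefficient = 2
x_3 = 2.2500, f(x_3) = 25.628906, coefficient = 2
x_4 = 2.5000, f(x_4) = 39.062500, coefficient = 1

I ≈ (0.250000/2) × 146.140625 = 18.267578
Exact value: 18.012500
Error: 0.255078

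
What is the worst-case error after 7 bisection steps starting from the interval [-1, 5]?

Bisection error bound: |error| ≤ (b-a)/2^n
|error| ≤ (5 - (-1))/2^7 = 6/2^7
|error| ≤ 0.0468750000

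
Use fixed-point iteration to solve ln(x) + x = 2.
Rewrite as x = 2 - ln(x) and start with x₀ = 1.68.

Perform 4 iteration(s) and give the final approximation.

Equation: ln(x) + x = 2
Fixed-point form: x = 2 - ln(x)
x₀ = 1.68

x_1 = g(1.680000) = 1.481206
x_2 = g(1.481206) = 1.607143
x_3 = g(1.607143) = 1.525542
x_4 = g(1.525542) = 1.577650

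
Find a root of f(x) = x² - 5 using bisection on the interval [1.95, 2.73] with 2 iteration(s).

f(x) = x² - 5
Initial interval: [1.95, 2.73]

Iteration 1:
  c_1 = (1.950000 + 2.730000)/2 = 2.340000
  f(c_1) = f(2.340000) = 0.475600
  f(a) × f(c) < 0, new interval: [1.950000, 2.340000]
Iteration 2:
  c_2 = (1.950000 + 2.340000)/2 = 2.145000
  f(c_2) = f(2.145000) = -0.398975
  f(a) × f(c) ≥ 0, new interval: [2.145000, 2.340000]

After 2 iteration(s), the approximation is c_2 = 2.145000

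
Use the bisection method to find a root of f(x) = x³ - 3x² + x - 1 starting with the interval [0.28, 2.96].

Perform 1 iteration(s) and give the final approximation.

f(x) = x³ - 3x² + x - 1
Initial interval: [0.28, 2.96]

Iteration 1:
  c_1 = (0.280000 + 2.960000)/2 = 1.620000
  f(c_1) = f(1.620000) = -3.001672
  f(a) × f(c) ≥ 0, new interval: [1.620000, 2.960000]

After 1 iteration(s), the approximation is c_1 = 1.620000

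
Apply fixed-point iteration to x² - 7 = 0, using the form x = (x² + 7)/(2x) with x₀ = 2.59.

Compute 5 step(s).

Equation: x² - 7 = 0
Fixed-point form: x = (x² + 7)/(2x)
x₀ = 2.59

x_1 = g(2.590000) = 2.646351
x_2 = g(2.646351) = 2.645751
x_3 = g(2.645751) = 2.645751
x_4 = g(2.645751) = 2.645751
x_5 = g(2.645751) = 2.645751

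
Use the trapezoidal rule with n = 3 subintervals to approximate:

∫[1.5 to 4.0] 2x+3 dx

f(x) = 2x+3
a = 1.5, b = 4.0, n = 3
h = (b - a)/n = 0.833333

Trapezoidal rule: (h/2)[f(x₀) + 2f(x₁) + 2f(x₂) + ... + f(xₙ)]

x_0 = 1.5000, f(x_0) = 6.000000, coefficient = 1
x_1 = 2.3333, f(x_1) = 7.666667, coefficient = 2
x_2 = 3.1667, f(x_2) = 9.333333, coefficient = 2
x_3 = 4.0000, f(x_3) = 11.000000, coefficient = 1

I ≈ (0.833333/2) × 51.000000 = 21.250000
Exact value: 21.250000
Error: 0.000000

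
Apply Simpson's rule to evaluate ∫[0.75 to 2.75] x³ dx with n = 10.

f(x) = x³
a = 0.75, b = 2.75, n = 10
h = (b - a)/n = 0.200000

Simpson's rule: (h/3)[f(x₀) + 4f(x₁) + 2f(x₂) + ... + f(xₙ)]

x_0 = 0.7500, f(x_0) = 0.421875, coefficient = 1
x_1 = 0.9500, f(x_1) = 0.857375, coefficient = 4
x_2 = 1.1500, f(x_2) = 1.520875, coefficient = 2
x_3 = 1.3500, f(x_3) = 2.460375, coefficient = 4
x_4 = 1.5500, f(x_4) = 3.723875, coefficient = 2
x_5 = 1.7500, f(x_5) = 5.359375, coefficient = 4
x_6 = 1.9500, f(x_6) = 7.414875, coefficient = 2
x_7 = 2.1500, f(x_7) = 9.938375, coefficient = 4
x_8 = 2.3500, f(x_8) = 12.977875, coefficient = 2
x_9 = 2.5500, f(x_9) = 16.581375, coefficient = 4
x_10 = 2.7500, f(x_10) = 20.796875, coefficient = 1

I ≈ (0.200000/3) × 213.281250 = 14.218750
Exact value: 14.218750
Error: 0.000000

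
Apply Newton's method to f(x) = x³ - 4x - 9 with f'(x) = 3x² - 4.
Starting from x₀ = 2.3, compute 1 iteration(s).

f(x) = x³ - 4x - 9
f'(x) = 3x² - 4
x₀ = 2.3

Newton-Raphson formula: x_{n+1} = x_n - f(x_n)/f'(x_n)

Iteration 1:
  f(2.300000) = -6.033000
  f'(2.300000) = 11.870000
  x_1 = 2.300000 - (-6.033000)/11.870000 = 2.808256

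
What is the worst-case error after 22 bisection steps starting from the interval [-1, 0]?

Bisection error bound: |error| ≤ (b-a)/2^n
|error| ≤ (0 - (-1))/2^22 = 1/2^22
|error| ≤ 0.0000002384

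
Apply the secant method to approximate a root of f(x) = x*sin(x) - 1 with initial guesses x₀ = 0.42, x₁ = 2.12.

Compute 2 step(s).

f(x) = x*sin(x) - 1
x₀ = 0.42, x₁ = 2.12

Secant formula: x_{n+1} = x_n - f(x_n)(x_n - x_{n-1})/(f(x_n) - f(x_{n-1}))

Iteration 1:
  f(0.420000) = -0.828741
  f(2.120000) = 0.808234
  x_2 = 2.120000 - 0.808234×(2.120000 - 0.420000)/(0.808234 - (-0.828741))
       = 1.280648
Iteration 2:
  f(2.120000) = 0.808234
  f(1.280648) = 0.227119
  x_3 = 1.280648 - 0.227119×(1.280648 - 2.120000)/(0.227119 - 0.808234)
       = 0.952602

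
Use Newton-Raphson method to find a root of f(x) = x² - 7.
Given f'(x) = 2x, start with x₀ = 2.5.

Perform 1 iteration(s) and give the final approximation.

f(x) = x² - 7
f'(x) = 2x
x₀ = 2.5

Newton-Raphson formula: x_{n+1} = x_n - f(x_n)/f'(x_n)

Iteration 1:
  f(2.500000) = -0.750000
  f'(2.500000) = 5.000000
  x_1 = 2.500000 - (-0.750000)/5.000000 = 2.650000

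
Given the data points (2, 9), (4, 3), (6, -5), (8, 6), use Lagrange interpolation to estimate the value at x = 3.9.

Lagrange interpolation formula:
P(x) = Σ yᵢ × Lᵢ(x)
where Lᵢ(x) = Π_{j≠i} (x - xⱼ)/(xᵢ - xⱼ)

L_0(3.9) = (3.9 - 4)/(2 - 4) × (3.9 - 6)/(2 - 6) × (3.9 - 8)/(2 - 8) = 0.017938
L_1(3.9) = (3.9 - 2)/(4 - 2) × (3.9 - 6)/(4 - 6) × (3.9 - 8)/(4 - 8) = 1.022437
L_2(3.9) = (3.9 - 2)/(6 - 2) × (3.9 - 4)/(6 - 4) × (3.9 - 8)/(6 - 8) = -0.048688
L_3(3.9) = (3.9 - 2)/(8 - 2) × (3.9 - 4)/(8 - 4) × (3.9 - 6)/(8 - 6) = 0.008313

P(3.9) = 9×L_0(3.9) + 3×L_1(3.9) + (-5)×L_2(3.9) + 6×L_3(3.9)
P(3.9) = 3.522063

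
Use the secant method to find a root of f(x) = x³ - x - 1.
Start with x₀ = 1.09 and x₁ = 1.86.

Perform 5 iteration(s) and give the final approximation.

f(x) = x³ - x - 1
x₀ = 1.09, x₁ = 1.86

Secant formula: x_{n+1} = x_n - f(x_n)(x_n - x_{n-1})/(f(x_n) - f(x_{n-1}))

Iteration 1:
  f(1.090000) = -0.794971
  f(1.860000) = 3.574856
  x_2 = 1.860000 - 3.574856×(1.860000 - 1.090000)/(3.574856 - (-0.794971))
       = 1.230081
Iteration 2:
  f(1.860000) = 3.574856
  f(1.230081) = -0.368848
  x_3 = 1.230081 - (-0.368848)×(1.230081 - 1.860000)/(-0.368848 - 3.574856)
       = 1.288996
Iteration 3:
  f(1.230081) = -0.368848
  f(1.288996) = -0.147316
  x_4 = 1.288996 - (-0.147316)×(1.288996 - 1.230081)/(-0.147316 - (-0.368848))
       = 1.328174
Iteration 4:
  f(1.288996) = -0.147316
  f(1.328174) = 0.014785
  x_5 = 1.328174 - 0.014785×(1.328174 - 1.288996)/(0.014785 - (-0.147316))
       = 1.324600
Iteration 5:
  f(1.328174) = 0.014785
  f(1.324600) = -0.000502
  x_6 = 1.324600 - (-0.000502)×(1.324600 - 1.328174)/(-0.000502 - 0.014785)
       = 1.324718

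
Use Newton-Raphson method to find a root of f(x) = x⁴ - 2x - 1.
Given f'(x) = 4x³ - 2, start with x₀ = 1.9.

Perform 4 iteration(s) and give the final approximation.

f(x) = x⁴ - 2x - 1
f'(x) = 4x³ - 2
x₀ = 1.9

Newton-Raphson formula: x_{n+1} = x_n - f(x_n)/f'(x_n)

Iteration 1:
  f(1.900000) = 8.232100
  f'(1.900000) = 25.436000
  x_1 = 1.900000 - 8.232100/25.436000 = 1.576360
Iteration 2:
  f(1.576360) = 2.022066
  f'(1.576360) = 13.668465
  x_2 = 1.576360 - 2.022066/13.668465 = 1.428424
Iteration 3:
  f(1.428424) = 0.306361
  f'(1.428424) = 9.658190
  x_3 = 1.428424 - 0.306361/9.658190 = 1.396703
Iteration 4:
  f(1.396703) = 0.012137
  f'(1.396703) = 8.898645
  x_4 = 1.396703 - 0.012137/8.898645 = 1.395339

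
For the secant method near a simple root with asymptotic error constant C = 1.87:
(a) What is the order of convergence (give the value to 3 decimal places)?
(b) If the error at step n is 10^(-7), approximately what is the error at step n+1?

(a) Secant method has superlinear convergence with order φ = (1+√5)/2 ≈ 1.618.
    This means |e_{n+1}| ≈ C|e_n|^1.618.

(b) With |e_n| = 10^(-7) and C = 1.87:
    |e_{n+1}| ≈ 1.87 × (10^(-7))^1.618 = 1.87 × 10^(-11.33)

(a) ≈ 1.618 (golden ratio); (b) |e_{n+1}| ≈ 8.823e-12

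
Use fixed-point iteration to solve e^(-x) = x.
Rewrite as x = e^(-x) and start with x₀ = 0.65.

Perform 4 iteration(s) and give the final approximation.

Equation: e^(-x) = x
Fixed-point form: x = e^(-x)
x₀ = 0.65

x_1 = g(0.650000) = 0.522046
x_2 = g(0.522046) = 0.593306
x_3 = g(0.593306) = 0.552498
x_4 = g(0.552498) = 0.575510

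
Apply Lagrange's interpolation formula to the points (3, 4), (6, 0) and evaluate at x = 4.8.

Lagrange interpolation formula:
P(x) = Σ yᵢ × Lᵢ(x)
where Lᵢ(x) = Π_{j≠i} (x - xⱼ)/(xᵢ - xⱼ)

L_0(4.8) = (4.8 - 6)/(3 - 6) = 0.400000
L_1(4.8) = (4.8 - 3)/(6 - 3) = 0.600000

P(4.8) = 4×L_0(4.8) + 0×L_1(4.8)
P(4.8) = 1.600000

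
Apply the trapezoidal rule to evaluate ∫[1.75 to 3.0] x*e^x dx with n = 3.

f(x) = x*e^x
a = 1.75, b = 3.0, n = 3
h = (b - a)/n = 0.416667

Trapezoidal rule: (h/2)[f(x₀) + 2f(x₁) + 2f(x₂) + ... + f(xₙ)]

x_0 = 1.7500, f(x_0) = 10.070555, coefficient = 1
x_1 = 2.1667, f(x_1) = 18.913133, coefficient = 2
x_2 = 2.5833, f(x_2) = 34.206439, coefficient = 2
x_3 = 3.0000, f(x_3) = 60.256611, coefficient = 1

I ≈ (0.416667/2) × 176.566309 = 36.784648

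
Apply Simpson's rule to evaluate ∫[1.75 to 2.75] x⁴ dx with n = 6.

f(x) = x⁴
a = 1.75, b = 2.75, n = 6
h = (b - a)/n = 0.166667

Simpson's rule: (h/3)[f(x₀) + 4f(x₁) + 2f(x₂) + ... + f(xₙ)]

x_0 = 1.7500, f(x_0) = 9.378906, coefficient = 1
x_1 = 1.9167, f(x_1) = 13.495419, coefficient = 4
x_2 = 2.0833, f(x_2) = 18.838011, coefficient = 2
x_3 = 2.2500, f(x_3) = 25.628906, coefficient = 4
x_4 = 2.4167, f(x_4) = 34.108845, coefficient = 2
x_5 = 2.5833, f(x_5) = 44.537085, coefficient = 4
x_6 = 2.7500, f(x_6) = 57.191406, coefficient = 1

I ≈ (0.166667/3) × 507.109664 = 28.172759
Exact value: 28.172656
Error: 0.000103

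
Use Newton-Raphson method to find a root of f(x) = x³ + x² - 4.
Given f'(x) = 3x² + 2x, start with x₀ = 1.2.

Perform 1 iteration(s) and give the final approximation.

f(x) = x³ + x² - 4
f'(x) = 3x² + 2x
x₀ = 1.2

Newton-Raphson formula: x_{n+1} = x_n - f(x_n)/f'(x_n)

Iteration 1:
  f(1.200000) = -0.832000
  f'(1.200000) = 6.720000
  x_1 = 1.200000 - (-0.832000)/6.720000 = 1.323810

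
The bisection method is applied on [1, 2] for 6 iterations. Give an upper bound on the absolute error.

Bisection error bound: |error| ≤ (b-a)/2^n
|error| ≤ (2 - 1)/2^6 = 1/2^6
|error| ≤ 0.0156250000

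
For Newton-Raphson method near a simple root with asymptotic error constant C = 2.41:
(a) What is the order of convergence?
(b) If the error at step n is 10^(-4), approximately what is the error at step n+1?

(a) Newton-Raphson has quadratic (order 2) convergence near simple roots.
    This means |e_{n+1}| ≈ C|e_n|².

(b) With |e_n| = 10^(-4) and C = 2.41:
    |e_{n+1}| ≈ 2.41 × (10^(-4))² = 2.41 × 10^(-8)

(a) 2 (quadratic); (b) |e_{n+1}| ≈ 2.410e-08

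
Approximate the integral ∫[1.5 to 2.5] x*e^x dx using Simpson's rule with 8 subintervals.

f(x) = x*e^x
a = 1.5, b = 2.5, n = 8
h = (b - a)/n = 0.125000

Simpson's rule: (h/3)[f(x₀) + 4f(x₁) + 2f(x₂) + ... + f(xₙ)]

x_0 = 1.5000, f(x_0) = 6.722534, coefficient = 1
x_1 = 1.6250, f(x_1) = 8.252431, coefficient = 4
x_2 = 1.7500, f(x_2) = 10.070555, coefficient = 2
x_3 = 1.8750, f(x_3) = 12.226536, coefficient = 4
x_4 = 2.0000, f(x_4) = 14.778112, coefficient = 2
x_5 = 2.1250, f(x_5) = 17.792407, coefficient = 4
x_6 = 2.2500, f(x_6) = 21.347406, coefficient = 2
x_7 = 2.3750, f(x_7) = 25.533656, coefficient = 4
x_8 = 2.5000, f(x_8) = 30.456235, coefficient = 1

I ≈ (0.125000/3) × 384.791035 = 16.032960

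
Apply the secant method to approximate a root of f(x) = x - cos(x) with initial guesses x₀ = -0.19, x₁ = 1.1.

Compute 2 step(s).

f(x) = x - cos(x)
x₀ = -0.19, x₁ = 1.1

Secant formula: x_{n+1} = x_n - f(x_n)(x_n - x_{n-1})/(f(x_n) - f(x_{n-1}))

Iteration 1:
  f(-0.190000) = -1.172004
  f(1.100000) = 0.646404
  x_2 = 1.100000 - 0.646404×(1.100000 - (-0.190000))/(0.646404 - (-1.172004))
       = 0.641434
Iteration 2:
  f(1.100000) = 0.646404
  f(0.641434) = -0.159805
  x_3 = 0.641434 - (-0.159805)×(0.641434 - 1.100000)/(-0.159805 - 0.646404)
       = 0.732330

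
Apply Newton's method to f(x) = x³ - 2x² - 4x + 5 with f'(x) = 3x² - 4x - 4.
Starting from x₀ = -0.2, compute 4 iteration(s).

f(x) = x³ - 2x² - 4x + 5
f'(x) = 3x² - 4x - 4
x₀ = -0.2

Newton-Raphson formula: x_{n+1} = x_n - f(x_n)/f'(x_n)

Iteration 1:
  f(-0.200000) = 5.712000
  f'(-0.200000) = -3.080000
  x_1 = -0.200000 - 5.712000/(-3.080000) = 1.654545
Iteration 2:
  f(1.654545) = -2.563871
  f'(1.654545) = -2.405620
  x_2 = 1.654545 - (-2.563871)/(-2.405620) = 0.588762
Iteration 3:
  f(0.588762) = 2.155762
  f'(0.588762) = -5.315126
  x_3 = 0.588762 - 2.155762/(-5.315126) = 0.994352
Iteration 4:
  f(0.994352) = 0.028274
  f'(0.994352) = -5.011201
  x_4 = 0.994352 - 0.028274/(-5.011201) = 0.999994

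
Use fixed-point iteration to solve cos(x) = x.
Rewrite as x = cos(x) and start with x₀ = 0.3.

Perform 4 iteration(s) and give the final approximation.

Equation: cos(x) = x
Fixed-point form: x = cos(x)
x₀ = 0.3

x_1 = g(0.300000) = 0.955336
x_2 = g(0.955336) = 0.577334
x_3 = g(0.577334) = 0.837921
x_4 = g(0.837921) = 0.669010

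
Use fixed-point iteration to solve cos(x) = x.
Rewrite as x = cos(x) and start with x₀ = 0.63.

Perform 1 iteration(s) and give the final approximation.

Equation: cos(x) = x
Fixed-point form: x = cos(x)
x₀ = 0.63

x_1 = g(0.630000) = 0.808028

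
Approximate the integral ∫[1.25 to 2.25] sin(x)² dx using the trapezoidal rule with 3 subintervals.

f(x) = sin(x)²
a = 1.25, b = 2.25, n = 3
h = (b - a)/n = 0.333333

Trapezoidal rule: (h/2)[f(x₀) + 2f(x₁) + 2f(x₂) + ... + f(xₙ)]

x_0 = 1.2500, f(x_0) = 0.900572, coefficient = 1
x_1 = 1.5833, f(x_1) = 0.999843, coefficient = 2
x_2 = 1.9167, f(x_2) = 0.885068, coefficient = 2
x_3 = 2.2500, f(x_3) = 0.605398, coefficient = 1

I ≈ (0.333333/2) × 5.275792 = 0.879299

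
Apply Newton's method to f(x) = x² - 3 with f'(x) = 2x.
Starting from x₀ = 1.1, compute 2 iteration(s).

f(x) = x² - 3
f'(x) = 2x
x₀ = 1.1

Newton-Raphson formula: x_{n+1} = x_n - f(x_n)/f'(x_n)

Iteration 1:
  f(1.100000) = -1.790000
  f'(1.100000) = 2.200000
  x_1 = 1.100000 - (-1.790000)/2.200000 = 1.913636
Iteration 2:
  f(1.913636) = 0.662004
  f'(1.913636) = 3.827273
  x_2 = 1.913636 - 0.662004/3.827273 = 1.740666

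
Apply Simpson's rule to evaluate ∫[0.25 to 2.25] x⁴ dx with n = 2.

f(x) = x⁴
a = 0.25, b = 2.25, n = 2
h = (b - a)/n = 1.000000

Simpson's rule: (h/3)[f(x₀) + 4f(x₁) + 2f(x₂) + ... + f(xₙ)]

x_0 = 0.2500, f(x_0) = 0.003906, coefficient = 1
x_1 = 1.2500, f(x_1) = 2.441406, coefficient = 4
x_2 = 2.2500, f(x_2) = 25.628906, coefficient = 1

I ≈ (1.000000/3) × 35.398438 = 11.799479
Exact value: 11.532812
Error: 0.266667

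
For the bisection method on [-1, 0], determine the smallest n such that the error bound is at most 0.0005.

We need (b-a)/2^n ≤ 0.0005
(0 - (-1))/2^n ≤ 0.0005
1/2^n ≤ 0.0005
2^n ≥ 2000
n ≥ log₂(2000) = 10.97
n ≥ 11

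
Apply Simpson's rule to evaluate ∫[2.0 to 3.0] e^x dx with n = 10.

f(x) = e^x
a = 2.0, b = 3.0, n = 10
h = (b - a)/n = 0.100000

Simpson's rule: (h/3)[f(x₀) + 4f(x₁) + 2f(x₂) + ... + f(xₙ)]

x_0 = 2.0000, f(x_0) = 7.389056, coefficient = 1
x_1 = 2.1000, f(x_1) = 8.166170, coefficient = 4
x_2 = 2.2000, f(x_2) = 9.025013, coefficient = 2
x_3 = 2.3000, f(x_3) = 9.974182, coefficient = 4
x_4 = 2.4000, f(x_4) = 11.023176, coefficient = 2
x_5 = 2.5000, f(x_5) = 12.182494, coefficient = 4
x_6 = 2.6000, f(x_6) = 13.463738, coefficient = 2
x_7 = 2.7000, f(x_7) = 14.879732, coefficient = 4
x_8 = 2.8000, f(x_8) = 16.444647, coefficient = 2
x_9 = 2.9000, f(x_9) = 18.174145, coefficient = 4
x_10 = 3.0000, f(x_10) = 20.085537, coefficient = 1

I ≈ (0.100000/3) × 380.894636 = 12.696488
Exact value: 12.696481
Error: 0.000007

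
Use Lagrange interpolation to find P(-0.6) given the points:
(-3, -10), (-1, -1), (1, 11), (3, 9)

Lagrange interpolation formula:
P(x) = Σ yᵢ × Lᵢ(x)
where Lᵢ(x) = Π_{j≠i} (x - xⱼ)/(xᵢ - xⱼ)

L_0(-0.6) = (-0.6 - (-1))/(-3 - (-1)) × (-0.6 - 1)/(-3 - 1) × (-0.6 - 3)/(-3 - 3) = -0.048000
L_1(-0.6) = (-0.6 - (-3))/(-1 - (-3)) × (-0.6 - 1)/(-1 - 1) × (-0.6 - 3)/(-1 - 3) = 0.864000
L_2(-0.6) = (-0.6 - (-3))/(1 - (-3)) × (-0.6 - (-1))/(1 - (-1)) × (-0.6 - 3)/(1 - 3) = 0.216000
L_3(-0.6) = (-0.6 - (-3))/(3 - (-3)) × (-0.6 - (-1))/(3 - (-1)) × (-0.6 - 1)/(3 - 1) = -0.032000

P(-0.6) = (-10)×L_0(-0.6) + (-1)×L_1(-0.6) + 11×L_2(-0.6) + 9×L_3(-0.6)
P(-0.6) = 1.704000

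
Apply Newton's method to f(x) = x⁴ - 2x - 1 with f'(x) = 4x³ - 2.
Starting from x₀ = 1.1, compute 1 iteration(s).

f(x) = x⁴ - 2x - 1
f'(x) = 4x³ - 2
x₀ = 1.1

Newton-Raphson formula: x_{n+1} = x_n - f(x_n)/f'(x_n)

Iteration 1:
  f(1.100000) = -1.735900
  f'(1.100000) = 3.324000
  x_1 = 1.100000 - (-1.735900)/3.324000 = 1.622232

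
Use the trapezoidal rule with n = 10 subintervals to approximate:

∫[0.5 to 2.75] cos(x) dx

f(x) = cos(x)
a = 0.5, b = 2.75, n = 10
h = (b - a)/n = 0.225000

Trapezoidal rule: (h/2)[f(x₀) + 2f(x₁) + 2f(x₂) + ... + f(xₙ)]

x_0 = 0.5000, f(x_0) = 0.877583, coefficient = 1
x_1 = 0.7250, f(x_1) = 0.748499, coefficient = 2
x_2 = 0.9500, f(x_2) = 0.581683, coefficient = 2
x_3 = 1.1750, f(x_3) = 0.385543, coefficient = 2
x_4 = 1.4000, f(x_4) = 0.169967, coefficient = 2
x_5 = 1.6250, f(x_5) = -0.054177, coefficient = 2
x_6 = 1.8500, f(x_6) = -0.275590, coefficient = 2
x_7 = 2.0750, f(x_7) = -0.483110, coefficient = 2
x_8 = 2.3000, f(x_8) = -0.666276, coefficient = 2
x_9 = 2.5250, f(x_9) = -0.815854, coefficient = 2
x_10 = 2.7500, f(x_10) = -0.924302, coefficient = 1

I ≈ (0.225000/2) × -0.865349 = -0.097352
Exact value: -0.097765
Error: 0.000413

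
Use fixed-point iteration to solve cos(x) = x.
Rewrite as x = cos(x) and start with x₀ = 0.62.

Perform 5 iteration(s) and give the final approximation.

Equation: cos(x) = x
Fixed-point form: x = cos(x)
x₀ = 0.62

x_1 = g(0.620000) = 0.813878
x_2 = g(0.813878) = 0.686684
x_3 = g(0.686684) = 0.773352
x_4 = g(0.773352) = 0.715573
x_5 = g(0.715573) = 0.754718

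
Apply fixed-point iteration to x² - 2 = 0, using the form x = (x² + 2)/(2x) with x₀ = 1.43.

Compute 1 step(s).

Equation: x² - 2 = 0
Fixed-point form: x = (x² + 2)/(2x)
x₀ = 1.43

x_1 = g(1.430000) = 1.414301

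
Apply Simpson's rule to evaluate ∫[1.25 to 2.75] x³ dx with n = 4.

f(x) = x³
a = 1.25, b = 2.75, n = 4
h = (b - a)/n = 0.375000

Simpson's rule: (h/3)[f(x₀) + 4f(x₁) + 2f(x₂) + ... + f(xₙ)]

x_0 = 1.2500, f(x_0) = 1.953125, coefficient = 1
x_1 = 1.6250, f(x_1) = 4.291016, coefficient = 4
x_2 = 2.0000, f(x_2) = 8.000000, coefficient = 2
x_3 = 2.3750, f(x_3) = 13.396484, coefficient = 4
x_4 = 2.7500, f(x_4) = 20.796875, coefficient = 1

I ≈ (0.375000/3) × 109.500000 = 13.687500
Exact value: 13.687500
Error: 0.000000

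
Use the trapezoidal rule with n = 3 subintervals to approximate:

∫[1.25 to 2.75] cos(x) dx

f(x) = cos(x)
a = 1.25, b = 2.75, n = 3
h = (b - a)/n = 0.500000

Trapezoidal rule: (h/2)[f(x₀) + 2f(x₁) + 2f(x₂) + ... + f(xₙ)]

x_0 = 1.2500, f(x_0) = 0.315322, coefficient = 1
x_1 = 1.7500, f(x_1) = -0.178246, coefficient = 2
x_2 = 2.2500, f(x_2) = -0.628174, coefficient = 2
x_3 = 2.7500, f(x_3) = -0.924302, coefficient = 1

I ≈ (0.500000/2) × -2.221819 = -0.555455
Exact value: -0.567324
Error: 0.011869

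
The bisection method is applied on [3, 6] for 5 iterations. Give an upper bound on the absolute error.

Bisection error bound: |error| ≤ (b-a)/2^n
|error| ≤ (6 - 3)/2^5 = 3/2^5
|error| ≤ 0.0937500000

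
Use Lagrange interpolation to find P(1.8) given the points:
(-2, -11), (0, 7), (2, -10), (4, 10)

Lagrange interpolation formula:
P(x) = Σ yᵢ × Lᵢ(x)
where Lᵢ(x) = Π_{j≠i} (x - xⱼ)/(xᵢ - xⱼ)

L_0(1.8) = (1.8 - 0)/(-2 - 0) × (1.8 - 2)/(-2 - 2) × (1.8 - 4)/(-2 - 4) = -0.016500
L_1(1.8) = (1.8 - (-2))/(0 - (-2)) × (1.8 - 2)/(0 - 2) × (1.8 - 4)/(0 - 4) = 0.104500
L_2(1.8) = (1.8 - (-2))/(2 - (-2)) × (1.8 - 0)/(2 - 0) × (1.8 - 4)/(2 - 4) = 0.940500
L_3(1.8) = (1.8 - (-2))/(4 - (-2)) × (1.8 - 0)/(4 - 0) × (1.8 - 2)/(4 - 2) = -0.028500

P(1.8) = (-11)×L_0(1.8) + 7×L_1(1.8) + (-10)×L_2(1.8) + 10×L_3(1.8)
P(1.8) = -8.777000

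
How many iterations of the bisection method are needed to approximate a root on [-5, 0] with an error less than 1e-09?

We need (b-a)/2^n ≤ 1e-09
(0 - (-5))/2^n ≤ 1e-09
5/2^n ≤ 1e-09
2^n ≥ 5000000000
n ≥ log₂(5000000000) = 32.22
n ≥ 33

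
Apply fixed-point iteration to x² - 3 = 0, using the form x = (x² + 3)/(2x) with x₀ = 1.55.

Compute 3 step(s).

Equation: x² - 3 = 0
Fixed-point form: x = (x² + 3)/(2x)
x₀ = 1.55

x_1 = g(1.550000) = 1.742742
x_2 = g(1.742742) = 1.732084
x_3 = g(1.732084) = 1.732051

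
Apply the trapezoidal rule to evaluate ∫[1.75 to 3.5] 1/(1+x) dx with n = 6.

f(x) = 1/(1+x)
a = 1.75, b = 3.5, n = 6
h = (b - a)/n = 0.291667

Trapezoidal rule: (h/2)[f(x₀) + 2f(x₁) + 2f(x₂) + ... + f(xₙ)]

x_0 = 1.7500, f(x_0) = 0.363636, coefficient = 1
x_1 = 2.0417, f(x_1) = 0.328767, coefficient = 2
x_2 = 2.3333, f(x_2) = 0.300000, coefficient = 2
x_3 = 2.6250, f(x_3) = 0.275862, coefficient = 2
x_4 = 2.9167, f(x_4) = 0.255319, coefficient = 2
x_5 = 3.2083, f(x_5) = 0.237624, coefficient = 2
x_6 = 3.5000, f(x_6) = 0.222222, coefficient = 1

I ≈ (0.291667/2) × 3.381003 = 0.493063
Exact value: 0.492476
Error: 0.000586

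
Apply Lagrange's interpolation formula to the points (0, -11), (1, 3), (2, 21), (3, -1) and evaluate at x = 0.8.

Lagrange interpolation formula:
P(x) = Σ yᵢ × Lᵢ(x)
where Lᵢ(x) = Π_{j≠i} (x - xⱼ)/(xᵢ - xⱼ)

L_0(0.8) = (0.8 - 1)/(0 - 1) × (0.8 - 2)/(0 - 2) × (0.8 - 3)/(0 - 3) = 0.088000
L_1(0.8) = (0.8 - 0)/(1 - 0) × (0.8 - 2)/(1 - 2) × (0.8 - 3)/(1 - 3) = 1.056000
L_2(0.8) = (0.8 - 0)/(2 - 0) × (0.8 - 1)/(2 - 1) × (0.8 - 3)/(2 - 3) = -0.176000
L_3(0.8) = (0.8 - 0)/(3 - 0) × (0.8 - 1)/(3 - 1) × (0.8 - 2)/(3 - 2) = 0.032000

P(0.8) = (-11)×L_0(0.8) + 3×L_1(0.8) + 21×L_2(0.8) + (-1)×L_3(0.8)
P(0.8) = -1.528000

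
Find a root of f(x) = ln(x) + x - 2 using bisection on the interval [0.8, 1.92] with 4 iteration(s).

f(x) = ln(x) + x - 2
Initial interval: [0.8, 1.92]

Iteration 1:
  c_1 = (0.800000 + 1.920000)/2 = 1.360000
  f(c_1) = f(1.360000) = -0.332515
  f(a) × f(c) ≥ 0, new interval: [1.360000, 1.920000]
Iteration 2:
  c_2 = (1.360000 + 1.920000)/2 = 1.640000
  f(c_2) = f(1.640000) = 0.134696
  f(a) × f(c) < 0, new interval: [1.360000, 1.640000]
Iteration 3:
  c_3 = (1.360000 + 1.640000)/2 = 1.500000
  f(c_3) = f(1.500000) = -0.094535
  f(a) × f(c) ≥ 0, new interval: [1.500000, 1.640000]
Iteration 4:
  c_4 = (1.500000 + 1.640000)/2 = 1.570000
  f(c_4) = f(1.570000) = 0.021076
  f(a) × f(c) < 0, new interval: [1.500000, 1.570000]

After 4 iteration(s), the approximation is c_4 = 1.570000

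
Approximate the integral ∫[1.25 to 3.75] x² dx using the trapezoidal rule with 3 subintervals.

f(x) = x²
a = 1.25, b = 3.75, n = 3
h = (b - a)/n = 0.833333

Trapezoidal rule: (h/2)[f(x₀) + 2f(x₁) + 2f(x₂) + ... + f(xₙ)]

x_0 = 1.2500, f(x_0) = 1.562500, coefficient = 1
x_1 = 2.0833, f(x_1) = 4.340278, coefficient = 2
x_2 = 2.9167, f(x_2) = 8.506944, coefficient = 2
x_3 = 3.7500, f(x_3) = 14.062500, coefficient = 1

I ≈ (0.833333/2) × 41.319444 = 17.216435
Exact value: 16.927083
Error: 0.289352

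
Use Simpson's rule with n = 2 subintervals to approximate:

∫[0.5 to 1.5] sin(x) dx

f(x) = sin(x)
a = 0.5, b = 1.5, n = 2
h = (b - a)/n = 0.500000

Simpson's rule: (h/3)[f(x₀) + 4f(x₁) + 2f(x₂) + ... + f(xₙ)]

x_0 = 0.5000, f(x_0) = 0.479426, coefficient = 1
x_1 = 1.0000, f(x_1) = 0.841471, coefficient = 4
x_2 = 1.5000, f(x_2) = 0.997495, coefficient = 1

I ≈ (0.500000/3) × 4.842804 = 0.807134
Exact value: 0.806845
Error: 0.000289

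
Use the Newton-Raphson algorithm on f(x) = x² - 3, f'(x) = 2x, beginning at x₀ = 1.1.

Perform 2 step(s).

f(x) = x² - 3
f'(x) = 2x
x₀ = 1.1

Newton-Raphson formula: x_{n+1} = x_n - f(x_n)/f'(x_n)

Iteration 1:
  f(1.100000) = -1.790000
  f'(1.100000) = 2.200000
  x_1 = 1.100000 - (-1.790000)/2.200000 = 1.913636
Iteration 2:
  f(1.913636) = 0.662004
  f'(1.913636) = 3.827273
  x_2 = 1.913636 - 0.662004/3.827273 = 1.740666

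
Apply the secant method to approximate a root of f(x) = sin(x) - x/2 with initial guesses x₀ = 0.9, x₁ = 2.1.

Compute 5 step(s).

f(x) = sin(x) - x/2
x₀ = 0.9, x₁ = 2.1

Secant formula: x_{n+1} = x_n - f(x_n)(x_n - x_{n-1})/(f(x_n) - f(x_{n-1}))

Iteration 1:
  f(0.900000) = 0.333327
  f(2.100000) = -0.186791
  x_2 = 2.100000 - (-0.186791)×(2.100000 - 0.900000)/(-0.186791 - 0.333327)
       = 1.669042
Iteration 2:
  f(2.100000) = -0.186791
  f(1.669042) = 0.160657
  x_3 = 1.669042 - 0.160657×(1.669042 - 2.100000)/(0.160657 - (-0.186791))
       = 1.868313
Iteration 3:
  f(1.669042) = 0.160657
  f(1.868313) = 0.021911
  x_4 = 1.868313 - 0.021911×(1.868313 - 1.669042)/(0.021911 - 0.160657)
       = 1.899782
Iteration 4:
  f(1.868313) = 0.021911
  f(1.899782) = -0.003521
  x_5 = 1.899782 - (-0.003521)×(1.899782 - 1.868313)/(-0.003521 - 0.021911)
       = 1.895426
Iteration 5:
  f(1.899782) = -0.003521
  f(1.895426) = 0.000056
  x_6 = 1.895426 - 0.000056×(1.895426 - 1.899782)/(0.000056 - (-0.003521))
       = 1.895494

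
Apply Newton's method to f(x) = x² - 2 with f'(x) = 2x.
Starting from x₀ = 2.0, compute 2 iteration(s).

f(x) = x² - 2
f'(x) = 2x
x₀ = 2.0

Newton-Raphson formula: x_{n+1} = x_n - f(x_n)/f'(x_n)

Iteration 1:
  f(2.000000) = 2.000000
  f'(2.000000) = 4.000000
  x_1 = 2.000000 - 2.000000/4.000000 = 1.500000
Iteration 2:
  f(1.500000) = 0.250000
  f'(1.500000) = 3.000000
  x_2 = 1.500000 - 0.250000/3.000000 = 1.416667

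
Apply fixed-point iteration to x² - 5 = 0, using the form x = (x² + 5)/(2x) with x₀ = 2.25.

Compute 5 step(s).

Equation: x² - 5 = 0
Fixed-point form: x = (x² + 5)/(2x)
x₀ = 2.25

x_1 = g(2.250000) = 2.236111
x_2 = g(2.236111) = 2.236068
x_3 = g(2.236068) = 2.236068
x_4 = g(2.236068) = 2.236068
x_5 = g(2.236068) = 2.236068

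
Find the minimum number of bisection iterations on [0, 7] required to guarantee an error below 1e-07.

We need (b-a)/2^n ≤ 1e-07
(7 - 0)/2^n ≤ 1e-07
7/2^n ≤ 1e-07
2^n ≥ 70000000
n ≥ log₂(70000000) = 26.06
n ≥ 27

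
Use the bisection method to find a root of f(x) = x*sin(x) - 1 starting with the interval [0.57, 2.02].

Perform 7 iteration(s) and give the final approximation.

f(x) = x*sin(x) - 1
Initial interval: [0.57, 2.02]

Iteration 1:
  c_1 = (0.570000 + 2.020000)/2 = 1.295000
  f(c_1) = f(1.295000) = 0.246060
  f(a) × f(c) < 0, new interval: [0.570000, 1.295000]
Iteration 2:
  c_2 = (0.570000 + 1.295000)/2 = 0.932500
  f(c_2) = f(0.932500) = -0.251098
  f(a) × f(c) ≥ 0, new interval: [0.932500, 1.295000]
Iteration 3:
  c_3 = (0.932500 + 1.295000)/2 = 1.113750
  f(c_3) = f(1.113750) = -0.000565
  f(a) × f(c) ≥ 0, new interval: [1.113750, 1.295000]
Iteration 4:
  c_4 = (1.113750 + 1.295000)/2 = 1.204375
  f(c_4) = f(1.204375) = 0.124423
  f(a) × f(c) < 0, new interval: [1.113750, 1.204375]
Iteration 5:
  c_5 = (1.113750 + 1.204375)/2 = 1.159063
  f(c_5) = f(1.159063) = 0.062198
  f(a) × f(c) < 0, new interval: [1.113750, 1.159063]
Iteration 6:
  c_6 = (1.113750 + 1.159063)/2 = 1.136406
  f(c_6) = f(1.136406) = 0.030865
  f(a) × f(c) < 0, new interval: [1.113750, 1.136406]
Iteration 7:
  c_7 = (1.113750 + 1.136406)/2 = 1.125078
  f(c_7) = f(1.125078) = 0.015159
  f(a) × f(c) < 0, new interval: [1.113750, 1.125078]

After 7 iteration(s), the approximation is c_7 = 1.125078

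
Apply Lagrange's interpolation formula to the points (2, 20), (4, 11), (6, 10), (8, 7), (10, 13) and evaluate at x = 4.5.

Lagrange interpolation formula:
P(x) = Σ yᵢ × Lᵢ(x)
where Lᵢ(x) = Π_{j≠i} (x - xⱼ)/(xᵢ - xⱼ)

L_0(4.5) = (4.5 - 4)/(2 - 4) × (4.5 - 6)/(2 - 6) × (4.5 - 8)/(2 - 8) × (4.5 - 10)/(2 - 10) = -0.037598
L_1(4.5) = (4.5 - 2)/(4 - 2) × (4.5 - 6)/(4 - 6) × (4.5 - 8)/(4 - 8) × (4.5 - 10)/(4 - 10) = 0.751953
L_2(4.5) = (4.5 - 2)/(6 - 2) × (4.5 - 4)/(6 - 4) × (4.5 - 8)/(6 - 8) × (4.5 - 10)/(6 - 10) = 0.375977
L_3(4.5) = (4.5 - 2)/(8 - 2) × (4.5 - 4)/(8 - 4) × (4.5 - 6)/(8 - 6) × (4.5 - 10)/(8 - 10) = -0.107422
L_4(4.5) = (4.5 - 2)/(10 - 2) × (4.5 - 4)/(10 - 4) × (4.5 - 6)/(10 - 6) × (4.5 - 8)/(10 - 8) = 0.017090

P(4.5) = 20×L_0(4.5) + 11×L_1(4.5) + 10×L_2(4.5) + 7×L_3(4.5) + 13×L_4(4.5)
P(4.5) = 10.749512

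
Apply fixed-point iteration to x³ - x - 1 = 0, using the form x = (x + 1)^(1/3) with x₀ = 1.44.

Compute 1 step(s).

Equation: x³ - x - 1 = 0
Fixed-point form: x = (x + 1)^(1/3)
x₀ = 1.44

x_1 = g(1.440000) = 1.346263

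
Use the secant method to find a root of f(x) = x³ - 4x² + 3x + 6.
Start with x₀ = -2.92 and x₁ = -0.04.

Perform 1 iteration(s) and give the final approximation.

f(x) = x³ - 4x² + 3x + 6
x₀ = -2.92, x₁ = -0.04

Secant formula: x_{n+1} = x_n - f(x_n)(x_n - x_{n-1})/(f(x_n) - f(x_{n-1}))

Iteration 1:
  f(-2.920000) = -61.762688
  f(-0.040000) = 5.873536
  x_2 = -0.040000 - 5.873536×(-0.040000 - (-2.920000))/(5.873536 - (-61.762688))
       = -0.290099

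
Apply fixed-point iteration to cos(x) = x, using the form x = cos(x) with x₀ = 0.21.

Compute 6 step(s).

Equation: cos(x) = x
Fixed-point form: x = cos(x)
x₀ = 0.21

x_1 = g(0.210000) = 0.978031
x_2 = g(0.978031) = 0.558657
x_3 = g(0.558657) = 0.847968
x_4 = g(0.847968) = 0.661509
x_5 = g(0.661509) = 0.789066
x_6 = g(0.789066) = 0.704508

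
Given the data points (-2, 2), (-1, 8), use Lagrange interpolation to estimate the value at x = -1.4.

Lagrange interpolation formula:
P(x) = Σ yᵢ × Lᵢ(x)
where Lᵢ(x) = Π_{j≠i} (x - xⱼ)/(xᵢ - xⱼ)

L_0(-1.4) = (-1.4 - (-1))/(-2 - (-1)) = 0.400000
L_1(-1.4) = (-1.4 - (-2))/(-1 - (-2)) = 0.600000

P(-1.4) = 2×L_0(-1.4) + 8×L_1(-1.4)
P(-1.4) = 5.600000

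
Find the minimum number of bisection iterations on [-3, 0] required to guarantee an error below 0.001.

We need (b-a)/2^n ≤ 0.001
(0 - (-3))/2^n ≤ 0.001
3/2^n ≤ 0.001
2^n ≥ 3000
n ≥ log₂(3000) = 11.55
n ≥ 12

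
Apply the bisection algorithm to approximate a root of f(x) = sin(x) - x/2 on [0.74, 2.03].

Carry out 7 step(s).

f(x) = sin(x) - x/2
Initial interval: [0.74, 2.03]

Iteration 1:
  c_1 = (0.740000 + 2.030000)/2 = 1.385000
  f(c_1) = f(1.385000) = 0.290289
  f(a) × f(c) ≥ 0, new interval: [1.385000, 2.030000]
Iteration 2:
  c_2 = (1.385000 + 2.030000)/2 = 1.707500
  f(c_2) = f(1.707500) = 0.136921
  f(a) × f(c) ≥ 0, new interval: [1.707500, 2.030000]
Iteration 3:
  c_3 = (1.707500 + 2.030000)/2 = 1.868750
  f(c_3) = f(1.868750) = 0.021564
  f(a) × f(c) ≥ 0, new interval: [1.868750, 2.030000]
Iteration 4:
  c_4 = (1.868750 + 2.030000)/2 = 1.949375
  f(c_4) = f(1.949375) = -0.045497
  f(a) × f(c) < 0, new interval: [1.868750, 1.949375]
Iteration 5:
  c_5 = (1.868750 + 1.949375)/2 = 1.909062
  f(c_5) = f(1.909062) = -0.011200
  f(a) × f(c) < 0, new interval: [1.868750, 1.909062]
Iteration 6:
  c_6 = (1.868750 + 1.909062)/2 = 1.888906
  f(c_6) = f(1.888906) = 0.005375
  f(a) × f(c) ≥ 0, new interval: [1.888906, 1.909062]
Iteration 7:
  c_7 = (1.888906 + 1.909062)/2 = 1.898984
  f(c_7) = f(1.898984) = -0.002864
  f(a) × f(c) < 0, new interval: [1.888906, 1.898984]

After 7 iteration(s), the approximation is c_7 = 1.898984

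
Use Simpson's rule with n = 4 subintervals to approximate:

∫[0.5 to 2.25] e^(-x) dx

f(x) = e^(-x)
a = 0.5, b = 2.25, n = 4
h = (b - a)/n = 0.437500

Simpson's rule: (h/3)[f(x₀) + 4f(x₁) + 2f(x₂) + ... + f(xₙ)]

x_0 = 0.5000, f(x_0) = 0.606531, coefficient = 1
x_1 = 0.9375, f(x_1) = 0.391606, coefficient = 4
x_2 = 1.3750, f(x_2) = 0.252840, coefficient = 2
x_3 = 1.8125, f(x_3) = 0.163246, coefficient = 4
x_4 = 2.2500, f(x_4) = 0.105399, coefficient = 1

I ≈ (0.437500/3) × 3.437014 = 0.501231
Exact value: 0.501131
Error: 0.000100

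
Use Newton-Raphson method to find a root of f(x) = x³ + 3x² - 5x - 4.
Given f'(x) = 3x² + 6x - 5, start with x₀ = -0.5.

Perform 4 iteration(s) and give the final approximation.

f(x) = x³ + 3x² - 5x - 4
f'(x) = 3x² + 6x - 5
x₀ = -0.5

Newton-Raphson formula: x_{n+1} = x_n - f(x_n)/f'(x_n)

Iteration 1:
  f(-0.500000) = -0.875000
  f'(-0.500000) = -7.250000
  x_1 = -0.500000 - (-0.875000)/(-7.250000) = -0.620690
Iteration 2:
  f(-0.620690) = 0.020091
  f'(-0.620690) = -7.568371
  x_2 = -0.620690 - 0.020091/(-7.568371) = -0.618035
Iteration 3:
  f(-0.618035) = 0.000008
  f'(-0.618035) = -7.562308
  x_3 = -0.618035 - 0.000008/(-7.562308) = -0.618034
Iteration 4:
  f(-0.618034) = 0.000000
  f'(-0.618034) = -7.562306
  x_4 = -0.618034 - 0.000000/(-7.562306) = -0.618034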